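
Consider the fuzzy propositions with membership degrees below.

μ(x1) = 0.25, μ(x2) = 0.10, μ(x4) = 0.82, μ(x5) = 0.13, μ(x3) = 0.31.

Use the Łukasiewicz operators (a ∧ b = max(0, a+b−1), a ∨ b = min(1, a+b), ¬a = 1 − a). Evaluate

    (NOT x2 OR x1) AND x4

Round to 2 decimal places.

0.82

NOT x2 = 1 − 0.10 = 0.90
NOT x2 OR x1 = min(1, a+b) on (0.90, 0.25) = 1.00
(NOT x2 OR x1) AND x4 = max(0, a+b−1) on (1.00, 0.82) = 0.82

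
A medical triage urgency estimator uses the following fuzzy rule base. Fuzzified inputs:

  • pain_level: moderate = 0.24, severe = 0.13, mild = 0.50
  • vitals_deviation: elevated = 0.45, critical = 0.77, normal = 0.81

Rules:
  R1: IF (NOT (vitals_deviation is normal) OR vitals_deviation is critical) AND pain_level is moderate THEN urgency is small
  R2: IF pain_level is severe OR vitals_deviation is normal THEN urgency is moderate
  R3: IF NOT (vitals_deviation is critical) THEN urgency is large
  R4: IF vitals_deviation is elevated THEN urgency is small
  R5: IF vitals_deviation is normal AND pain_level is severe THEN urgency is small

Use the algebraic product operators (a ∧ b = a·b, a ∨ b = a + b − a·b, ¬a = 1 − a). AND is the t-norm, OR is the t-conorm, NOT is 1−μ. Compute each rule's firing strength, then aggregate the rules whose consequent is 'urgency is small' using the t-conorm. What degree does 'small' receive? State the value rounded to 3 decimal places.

R1: (¬normal=1−0.81=0.19 OR critical=0.77) = 0.8137; AND[a·b] with moderate=0.24 → w = 0.1953
R2: severe=0.13, normal=0.81; OR[a + b − a·b] → w = 0.8347
R3: ¬critical=1−0.77=0.23 → w = 0.2300
R4: elevated=0.45 → w = 0.4500
R5: normal=0.81, severe=0.13; AND[a·b] → w = 0.1053
Rules with consequent 'small': {R1, R4, R5} → strengths 0.1953, 0.4500, 0.1053
Aggregate via t-conorm [a + b − a·b]: 0.6040

0.604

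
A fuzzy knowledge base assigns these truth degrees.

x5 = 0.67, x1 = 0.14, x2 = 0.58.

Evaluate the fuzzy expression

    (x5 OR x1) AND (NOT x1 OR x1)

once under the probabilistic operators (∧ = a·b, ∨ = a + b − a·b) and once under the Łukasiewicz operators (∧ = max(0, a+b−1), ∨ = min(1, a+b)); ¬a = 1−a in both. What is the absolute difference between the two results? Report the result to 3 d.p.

Under probabilistic:
  x5 OR x1 = a + b − a·b on (0.6700, 0.1400) = 0.7162
  NOT x1 = 1 − 0.1400 = 0.8600
  NOT x1 OR x1 = a + b − a·b on (0.8600, 0.1400) = 0.8796
  (x5 OR x1) AND (NOT x1 OR x1) = a·b on (0.7162, 0.8796) = 0.6300
  → value = 0.6300
Under Łukasiewicz:
  x5 OR x1 = min(1, a+b) on (0.67, 0.14) = 0.81
  NOT x1 = 1 − 0.14 = 0.86
  NOT x1 OR x1 = min(1, a+b) on (0.86, 0.14) = 1.00
  (x5 OR x1) AND (NOT x1 OR x1) = max(0, a+b−1) on (0.81, 1.00) = 0.81
  → value = 0.8100
|0.6300 − 0.8100| = 0.180

0.180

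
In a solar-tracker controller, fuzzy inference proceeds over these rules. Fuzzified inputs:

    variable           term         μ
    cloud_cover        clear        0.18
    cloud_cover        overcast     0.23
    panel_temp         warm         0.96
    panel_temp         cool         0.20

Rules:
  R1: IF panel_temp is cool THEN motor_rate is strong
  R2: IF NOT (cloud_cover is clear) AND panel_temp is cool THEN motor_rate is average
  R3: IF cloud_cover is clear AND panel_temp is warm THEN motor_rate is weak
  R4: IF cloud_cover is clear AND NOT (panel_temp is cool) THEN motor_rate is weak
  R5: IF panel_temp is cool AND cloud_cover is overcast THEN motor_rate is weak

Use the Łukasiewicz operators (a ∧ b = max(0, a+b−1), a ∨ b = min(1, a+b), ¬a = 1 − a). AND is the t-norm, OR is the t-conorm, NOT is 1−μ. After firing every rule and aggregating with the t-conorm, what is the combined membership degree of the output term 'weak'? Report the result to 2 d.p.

0.14

R1: cool=0.20 → w = 0.20
R2: ¬clear=1−0.18=0.82, cool=0.20; AND[max(0, a+b−1)] → w = 0.02
R3: clear=0.18, warm=0.96; AND[max(0, a+b−1)] → w = 0.14
R4: clear=0.18, ¬cool=1−0.20=0.80; AND[max(0, a+b−1)] → w = 0.00
R5: cool=0.20, overcast=0.23; AND[max(0, a+b−1)] → w = 0.00
Rules with consequent 'weak': {R3, R4, R5} → strengths 0.14, 0.00, 0.00
Aggregate via t-conorm [min(1, a+b)]: 0.14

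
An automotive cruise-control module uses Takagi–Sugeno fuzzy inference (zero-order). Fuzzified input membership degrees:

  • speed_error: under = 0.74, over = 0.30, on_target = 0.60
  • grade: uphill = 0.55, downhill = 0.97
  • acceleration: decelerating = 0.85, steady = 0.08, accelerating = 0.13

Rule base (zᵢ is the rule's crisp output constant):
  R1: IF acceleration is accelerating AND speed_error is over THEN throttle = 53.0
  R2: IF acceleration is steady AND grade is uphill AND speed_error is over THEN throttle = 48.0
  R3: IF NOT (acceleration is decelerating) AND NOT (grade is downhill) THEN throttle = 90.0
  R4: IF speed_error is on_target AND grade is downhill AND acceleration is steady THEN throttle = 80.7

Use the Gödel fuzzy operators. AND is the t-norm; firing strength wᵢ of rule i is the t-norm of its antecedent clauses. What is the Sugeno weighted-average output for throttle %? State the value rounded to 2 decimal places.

62.14

R1 (z=53.0): accelerating=0.13, over=0.30; AND[min(a, b)] → w = 0.13
R2 (z=48.0): steady=0.08, uphill=0.55, over=0.30; AND[min(a, b)] → w = 0.08
R3 (z=90.0): ¬decelerating=1−0.85=0.15, ¬downhill=1−0.97=0.03; AND[min(a, b)] → w = 0.03
R4 (z=80.7): on_target=0.60, downhill=0.97, steady=0.08; AND[min(a, b)] → w = 0.08
Weighted average = (0.13·53.0 + 0.08·48.0 + 0.03·90.0 + 0.08·80.7) / (0.13 + 0.08 + 0.03 + 0.08)
  = 19.8860 / 0.3200 = 62.14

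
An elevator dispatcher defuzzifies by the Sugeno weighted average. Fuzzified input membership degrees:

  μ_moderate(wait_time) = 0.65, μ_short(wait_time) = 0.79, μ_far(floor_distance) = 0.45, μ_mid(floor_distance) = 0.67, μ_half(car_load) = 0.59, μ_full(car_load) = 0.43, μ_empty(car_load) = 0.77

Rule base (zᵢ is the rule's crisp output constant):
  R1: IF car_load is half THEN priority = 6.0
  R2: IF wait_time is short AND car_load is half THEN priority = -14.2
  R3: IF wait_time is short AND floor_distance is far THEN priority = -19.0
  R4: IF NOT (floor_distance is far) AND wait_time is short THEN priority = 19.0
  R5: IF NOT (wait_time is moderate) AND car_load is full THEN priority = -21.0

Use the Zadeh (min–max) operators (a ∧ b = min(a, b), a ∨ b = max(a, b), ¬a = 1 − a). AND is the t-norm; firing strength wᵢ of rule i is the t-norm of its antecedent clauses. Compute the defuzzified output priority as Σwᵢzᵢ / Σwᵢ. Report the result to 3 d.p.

R1 (z=6.0): half=0.59 → w = 0.59
R2 (z=-14.2): short=0.79, half=0.59; AND[min(a, b)] → w = 0.59
R3 (z=-19.0): short=0.79, far=0.45; AND[min(a, b)] → w = 0.45
R4 (z=19.0): ¬far=1−0.45=0.55, short=0.79; AND[min(a, b)] → w = 0.55
R5 (z=-21.0): ¬moderate=1−0.65=0.35, full=0.43; AND[min(a, b)] → w = 0.35
Weighted average = (0.59·6.0 + 0.59·-14.2 + 0.45·-19.0 + 0.55·19.0 + 0.35·-21.0) / (0.59 + 0.59 + 0.45 + 0.55 + 0.35)
  = -10.2880 / 2.5300 = -4.066

-4.066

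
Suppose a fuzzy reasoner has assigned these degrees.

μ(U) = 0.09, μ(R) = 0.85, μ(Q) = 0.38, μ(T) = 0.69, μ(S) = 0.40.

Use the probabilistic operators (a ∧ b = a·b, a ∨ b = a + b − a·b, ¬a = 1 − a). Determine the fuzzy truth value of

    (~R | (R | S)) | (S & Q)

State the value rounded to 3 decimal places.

~R = 1 − 0.8500 = 0.1500
R | S = a + b − a·b on (0.8500, 0.4000) = 0.9100
~R | (R | S) = a + b − a·b on (0.1500, 0.9100) = 0.9235
S & Q = a·b on (0.4000, 0.3800) = 0.1520
(~R | (R | S)) | (S & Q) = a + b − a·b on (0.9235, 0.1520) = 0.9351

0.935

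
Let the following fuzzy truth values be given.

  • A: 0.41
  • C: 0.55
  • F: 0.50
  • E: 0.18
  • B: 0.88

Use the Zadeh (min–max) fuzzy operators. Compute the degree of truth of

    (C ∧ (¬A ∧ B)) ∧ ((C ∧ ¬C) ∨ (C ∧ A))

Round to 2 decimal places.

¬A = 1 − 0.41 = 0.59
¬A ∧ B = min(a, b) on (0.59, 0.88) = 0.59
C ∧ (¬A ∧ B) = min(a, b) on (0.55, 0.59) = 0.55
¬C = 1 − 0.55 = 0.45
C ∧ ¬C = min(a, b) on (0.55, 0.45) = 0.45
C ∧ A = min(a, b) on (0.55, 0.41) = 0.41
(C ∧ ¬C) ∨ (C ∧ A) = max(a, b) on (0.45, 0.41) = 0.45
(C ∧ (¬A ∧ B)) ∧ ((C ∧ ¬C) ∨ (C ∧ A)) = min(a, b) on (0.55, 0.45) = 0.45

0.45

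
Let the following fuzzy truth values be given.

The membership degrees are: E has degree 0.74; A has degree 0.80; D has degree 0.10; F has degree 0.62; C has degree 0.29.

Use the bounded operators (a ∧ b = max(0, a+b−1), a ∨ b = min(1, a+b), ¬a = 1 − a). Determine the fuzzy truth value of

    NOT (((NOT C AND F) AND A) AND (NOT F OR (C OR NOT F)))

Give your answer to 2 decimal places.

0.87

NOT C = 1 − 0.29 = 0.71
NOT C AND F = max(0, a+b−1) on (0.71, 0.62) = 0.33
(NOT C AND F) AND A = max(0, a+b−1) on (0.33, 0.80) = 0.13
NOT F = 1 − 0.62 = 0.38
NOT F = 1 − 0.62 = 0.38
C OR NOT F = min(1, a+b) on (0.29, 0.38) = 0.67
NOT F OR (C OR NOT F) = min(1, a+b) on (0.38, 0.67) = 1.00
((NOT C AND F) AND A) AND (NOT F OR (C OR NOT F)) = max(0, a+b−1) on (0.13, 1.00) = 0.13
NOT (((NOT C AND F) AND A) AND (NOT F OR (C OR NOT F))) = 1 − 0.13 = 0.87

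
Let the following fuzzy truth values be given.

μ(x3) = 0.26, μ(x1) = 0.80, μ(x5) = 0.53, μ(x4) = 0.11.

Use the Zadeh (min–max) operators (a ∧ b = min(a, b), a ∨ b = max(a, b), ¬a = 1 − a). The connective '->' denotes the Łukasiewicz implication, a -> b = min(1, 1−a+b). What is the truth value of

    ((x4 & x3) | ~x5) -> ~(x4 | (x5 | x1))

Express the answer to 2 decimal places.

x4 & x3 = min(a, b) on (0.11, 0.26) = 0.11
~x5 = 1 − 0.53 = 0.47
(x4 & x3) | ~x5 = max(a, b) on (0.11, 0.47) = 0.47
x5 | x1 = max(a, b) on (0.53, 0.80) = 0.80
x4 | (x5 | x1) = max(a, b) on (0.11, 0.80) = 0.80
~(x4 | (x5 | x1)) = 1 − 0.80 = 0.20
((x4 & x3) | ~x5) -> ~(x4 | (x5 | x1))  [Łukasiewicz: min(1, 1−a+b)] with a=0.47, b=0.20 → 0.73

0.73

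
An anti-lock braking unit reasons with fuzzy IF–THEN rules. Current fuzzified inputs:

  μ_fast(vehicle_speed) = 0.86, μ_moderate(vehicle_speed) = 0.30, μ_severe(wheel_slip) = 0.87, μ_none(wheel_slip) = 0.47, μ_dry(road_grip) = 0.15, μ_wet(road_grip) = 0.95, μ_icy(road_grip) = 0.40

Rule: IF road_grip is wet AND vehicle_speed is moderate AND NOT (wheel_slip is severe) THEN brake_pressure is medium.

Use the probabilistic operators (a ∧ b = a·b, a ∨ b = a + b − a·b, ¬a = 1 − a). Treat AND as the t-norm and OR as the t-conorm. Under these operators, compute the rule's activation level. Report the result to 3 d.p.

firing strength: wet=0.95, moderate=0.30, ¬severe=1−0.87=0.13; AND[a·b] → w = 0.0370

0.037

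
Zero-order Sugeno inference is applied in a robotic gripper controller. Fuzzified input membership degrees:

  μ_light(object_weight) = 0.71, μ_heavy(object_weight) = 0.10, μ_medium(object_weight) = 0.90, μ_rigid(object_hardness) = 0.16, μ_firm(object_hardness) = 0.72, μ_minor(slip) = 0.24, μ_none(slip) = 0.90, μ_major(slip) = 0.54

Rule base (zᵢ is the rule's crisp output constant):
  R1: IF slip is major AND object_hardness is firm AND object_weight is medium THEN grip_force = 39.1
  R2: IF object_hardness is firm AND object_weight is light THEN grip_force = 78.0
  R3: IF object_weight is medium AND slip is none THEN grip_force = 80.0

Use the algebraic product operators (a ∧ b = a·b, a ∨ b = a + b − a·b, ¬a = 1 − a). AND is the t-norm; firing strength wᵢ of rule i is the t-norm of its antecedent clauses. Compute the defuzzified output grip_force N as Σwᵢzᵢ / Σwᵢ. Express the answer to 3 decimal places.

R1 (z=39.1): major=0.54, firm=0.72, medium=0.90; AND[a·b] → w = 0.3499
R2 (z=78.0): firm=0.72, light=0.71; AND[a·b] → w = 0.5112
R3 (z=80.0): medium=0.90, none=0.90; AND[a·b] → w = 0.8100
Weighted average = (0.3499·39.1 + 0.5112·78.0 + 0.8100·80.0) / (0.3499 + 0.5112 + 0.8100)
  = 118.3555 / 1.6711 = 70.824

70.824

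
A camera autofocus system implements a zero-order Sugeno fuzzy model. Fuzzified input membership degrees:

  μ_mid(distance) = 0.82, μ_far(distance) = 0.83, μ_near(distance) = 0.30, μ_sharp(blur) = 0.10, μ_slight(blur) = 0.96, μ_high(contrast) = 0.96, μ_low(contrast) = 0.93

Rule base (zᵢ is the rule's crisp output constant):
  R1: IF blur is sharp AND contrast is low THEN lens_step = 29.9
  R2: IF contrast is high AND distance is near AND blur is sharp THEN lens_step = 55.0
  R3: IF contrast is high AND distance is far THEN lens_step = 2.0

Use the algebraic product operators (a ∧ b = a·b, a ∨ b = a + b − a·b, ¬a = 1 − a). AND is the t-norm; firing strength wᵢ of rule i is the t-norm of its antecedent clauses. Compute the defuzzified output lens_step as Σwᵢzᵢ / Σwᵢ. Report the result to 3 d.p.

6.486

R1 (z=29.9): sharp=0.10, low=0.93; AND[a·b] → w = 0.0930
R2 (z=55.0): high=0.96, near=0.30, sharp=0.10; AND[a·b] → w = 0.0288
R3 (z=2.0): high=0.96, far=0.83; AND[a·b] → w = 0.7968
Weighted average = (0.0930·29.9 + 0.0288·55.0 + 0.7968·2.0) / (0.0930 + 0.0288 + 0.7968)
  = 5.9583 / 0.9186 = 6.486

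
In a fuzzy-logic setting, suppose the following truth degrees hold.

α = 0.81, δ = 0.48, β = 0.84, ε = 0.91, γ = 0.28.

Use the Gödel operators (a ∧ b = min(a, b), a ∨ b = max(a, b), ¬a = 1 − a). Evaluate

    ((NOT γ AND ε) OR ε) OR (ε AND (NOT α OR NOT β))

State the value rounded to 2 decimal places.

0.91

NOT γ = 1 − 0.28 = 0.72
NOT γ AND ε = min(a, b) on (0.72, 0.91) = 0.72
(NOT γ AND ε) OR ε = max(a, b) on (0.72, 0.91) = 0.91
NOT α = 1 − 0.81 = 0.19
NOT β = 1 − 0.84 = 0.16
NOT α OR NOT β = max(a, b) on (0.19, 0.16) = 0.19
ε AND (NOT α OR NOT β) = min(a, b) on (0.91, 0.19) = 0.19
((NOT γ AND ε) OR ε) OR (ε AND (NOT α OR NOT β)) = max(a, b) on (0.91, 0.19) = 0.91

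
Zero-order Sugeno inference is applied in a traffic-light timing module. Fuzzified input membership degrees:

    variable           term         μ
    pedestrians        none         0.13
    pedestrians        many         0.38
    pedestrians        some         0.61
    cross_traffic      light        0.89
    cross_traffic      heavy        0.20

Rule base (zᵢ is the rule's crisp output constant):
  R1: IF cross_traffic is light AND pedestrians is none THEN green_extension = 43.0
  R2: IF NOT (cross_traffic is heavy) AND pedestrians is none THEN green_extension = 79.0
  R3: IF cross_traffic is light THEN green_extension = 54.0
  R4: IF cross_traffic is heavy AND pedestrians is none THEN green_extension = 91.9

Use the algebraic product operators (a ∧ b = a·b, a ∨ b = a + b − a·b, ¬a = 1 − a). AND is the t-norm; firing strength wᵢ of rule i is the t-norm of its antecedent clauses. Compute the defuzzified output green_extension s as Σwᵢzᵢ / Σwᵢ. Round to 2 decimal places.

56.04

R1 (z=43.0): light=0.89, none=0.13; AND[a·b] → w = 0.1157
R2 (z=79.0): ¬heavy=1−0.20=0.80, none=0.13; AND[a·b] → w = 0.1040
R3 (z=54.0): light=0.89 → w = 0.8900
R4 (z=91.9): heavy=0.20, none=0.13; AND[a·b] → w = 0.0260
Weighted average = (0.1157·43.0 + 0.1040·79.0 + 0.8900·54.0 + 0.0260·91.9) / (0.1157 + 0.1040 + 0.8900 + 0.0260)
  = 63.6405 / 1.1357 = 56.04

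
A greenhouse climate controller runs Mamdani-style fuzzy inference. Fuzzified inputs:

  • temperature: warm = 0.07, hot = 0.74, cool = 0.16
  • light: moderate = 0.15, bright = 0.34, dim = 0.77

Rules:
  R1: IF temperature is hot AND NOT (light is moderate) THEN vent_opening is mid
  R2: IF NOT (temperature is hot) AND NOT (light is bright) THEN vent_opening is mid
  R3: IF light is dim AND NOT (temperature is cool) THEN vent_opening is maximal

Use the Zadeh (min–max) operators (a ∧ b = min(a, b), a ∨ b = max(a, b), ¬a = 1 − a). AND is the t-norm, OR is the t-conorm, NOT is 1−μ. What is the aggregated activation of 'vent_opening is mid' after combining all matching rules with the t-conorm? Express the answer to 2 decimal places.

0.74

R1: hot=0.74, ¬moderate=1−0.15=0.85; AND[min(a, b)] → w = 0.74
R2: ¬hot=1−0.74=0.26, ¬bright=1−0.34=0.66; AND[min(a, b)] → w = 0.26
R3: dim=0.77, ¬cool=1−0.16=0.84; AND[min(a, b)] → w = 0.77
Rules with consequent 'mid': {R1, R2} → strengths 0.74, 0.26
Aggregate via t-conorm [max(a, b)]: 0.74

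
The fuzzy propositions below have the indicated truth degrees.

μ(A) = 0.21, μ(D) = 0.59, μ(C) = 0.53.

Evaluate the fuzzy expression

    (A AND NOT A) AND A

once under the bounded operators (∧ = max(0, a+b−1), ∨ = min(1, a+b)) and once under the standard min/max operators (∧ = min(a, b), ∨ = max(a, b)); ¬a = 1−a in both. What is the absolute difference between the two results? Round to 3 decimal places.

Under bounded:
  NOT A = 1 − 0.21 = 0.79
  A AND NOT A = max(0, a+b−1) on (0.21, 0.79) = 0.00
  (A AND NOT A) AND A = max(0, a+b−1) on (0.00, 0.21) = 0.00
  → value = 0.0000
Under standard min/max:
  NOT A = 1 − 0.21 = 0.79
  A AND NOT A = min(a, b) on (0.21, 0.79) = 0.21
  (A AND NOT A) AND A = min(a, b) on (0.21, 0.21) = 0.21
  → value = 0.2100
|0.0000 − 0.2100| = 0.210

0.210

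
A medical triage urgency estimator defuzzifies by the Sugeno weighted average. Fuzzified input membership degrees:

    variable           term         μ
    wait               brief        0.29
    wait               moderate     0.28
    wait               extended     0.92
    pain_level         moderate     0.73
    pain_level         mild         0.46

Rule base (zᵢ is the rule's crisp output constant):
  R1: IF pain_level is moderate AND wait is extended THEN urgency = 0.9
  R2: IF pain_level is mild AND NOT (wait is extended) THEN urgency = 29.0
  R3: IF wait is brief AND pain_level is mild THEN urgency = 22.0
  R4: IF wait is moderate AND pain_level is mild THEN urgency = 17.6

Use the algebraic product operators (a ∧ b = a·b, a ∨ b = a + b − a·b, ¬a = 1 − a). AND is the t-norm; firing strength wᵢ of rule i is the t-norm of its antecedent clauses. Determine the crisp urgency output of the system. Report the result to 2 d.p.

7.08

R1 (z=0.9): moderate=0.73, extended=0.92; AND[a·b] → w = 0.6716
R2 (z=29.0): mild=0.46, ¬extended=1−0.92=0.08; AND[a·b] → w = 0.0368
R3 (z=22.0): brief=0.29, mild=0.46; AND[a·b] → w = 0.1334
R4 (z=17.6): moderate=0.28, mild=0.46; AND[a·b] → w = 0.1288
Weighted average = (0.6716·0.9 + 0.0368·29.0 + 0.1334·22.0 + 0.1288·17.6) / (0.6716 + 0.0368 + 0.1334 + 0.1288)
  = 6.8733 / 0.9706 = 7.08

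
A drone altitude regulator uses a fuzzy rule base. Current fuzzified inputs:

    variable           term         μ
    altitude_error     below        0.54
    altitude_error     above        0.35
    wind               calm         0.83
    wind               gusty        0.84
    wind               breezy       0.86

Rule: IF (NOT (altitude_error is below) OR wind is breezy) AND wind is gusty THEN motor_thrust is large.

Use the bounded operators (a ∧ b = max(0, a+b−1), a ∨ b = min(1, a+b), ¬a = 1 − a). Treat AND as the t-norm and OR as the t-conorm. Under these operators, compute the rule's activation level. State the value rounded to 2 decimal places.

0.84

firing strength: (¬below=1−0.54=0.46 OR breezy=0.86) = 1.00; AND[max(0, a+b−1)] with gusty=0.84 → w = 0.84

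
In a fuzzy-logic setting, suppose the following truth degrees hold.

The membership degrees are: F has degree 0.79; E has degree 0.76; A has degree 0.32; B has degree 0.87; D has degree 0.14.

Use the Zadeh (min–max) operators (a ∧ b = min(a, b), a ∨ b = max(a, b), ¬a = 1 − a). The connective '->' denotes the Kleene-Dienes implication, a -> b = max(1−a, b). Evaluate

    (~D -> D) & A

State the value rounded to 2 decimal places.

0.14

~D = 1 − 0.14 = 0.86
~D -> D  [Kleene-Dienes: max(1−a, b)] with a=0.86, b=0.14 → 0.14
(~D -> D) & A = min(a, b) on (0.14, 0.32) = 0.14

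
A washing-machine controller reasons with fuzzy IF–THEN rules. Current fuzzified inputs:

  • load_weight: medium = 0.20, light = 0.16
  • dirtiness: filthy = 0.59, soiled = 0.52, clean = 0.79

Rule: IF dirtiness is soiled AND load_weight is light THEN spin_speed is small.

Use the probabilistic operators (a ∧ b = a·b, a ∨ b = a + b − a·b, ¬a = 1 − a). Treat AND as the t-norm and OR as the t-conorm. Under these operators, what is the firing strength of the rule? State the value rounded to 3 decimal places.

firing strength: soiled=0.52, light=0.16; AND[a·b] → w = 0.0832

0.083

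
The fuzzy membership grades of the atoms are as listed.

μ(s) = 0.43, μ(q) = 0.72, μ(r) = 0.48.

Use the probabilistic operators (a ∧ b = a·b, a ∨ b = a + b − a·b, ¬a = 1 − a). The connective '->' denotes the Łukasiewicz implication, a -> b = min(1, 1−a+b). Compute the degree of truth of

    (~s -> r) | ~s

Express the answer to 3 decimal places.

0.961

~s = 1 − 0.4300 = 0.5700
~s -> r  [Łukasiewicz: min(1, 1−a+b)] with a=0.5700, b=0.4800 → 0.9100
~s = 1 − 0.4300 = 0.5700
(~s -> r) | ~s = a + b − a·b on (0.9100, 0.5700) = 0.9613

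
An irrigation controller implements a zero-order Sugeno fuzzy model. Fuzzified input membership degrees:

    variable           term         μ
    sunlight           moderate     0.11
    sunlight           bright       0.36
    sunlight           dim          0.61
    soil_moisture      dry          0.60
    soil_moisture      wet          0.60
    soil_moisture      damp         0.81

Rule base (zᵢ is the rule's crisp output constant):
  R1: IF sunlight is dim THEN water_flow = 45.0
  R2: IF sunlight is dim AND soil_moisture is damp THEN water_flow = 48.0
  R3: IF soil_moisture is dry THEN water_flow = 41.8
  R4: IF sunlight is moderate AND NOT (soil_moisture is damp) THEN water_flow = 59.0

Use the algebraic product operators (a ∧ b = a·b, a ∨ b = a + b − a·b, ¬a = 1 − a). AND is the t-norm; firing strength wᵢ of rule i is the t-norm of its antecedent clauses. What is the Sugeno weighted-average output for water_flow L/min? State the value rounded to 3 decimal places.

44.916

R1 (z=45.0): dim=0.61 → w = 0.6100
R2 (z=48.0): dim=0.61, damp=0.81; AND[a·b] → w = 0.4941
R3 (z=41.8): dry=0.60 → w = 0.6000
R4 (z=59.0): moderate=0.11, ¬damp=1−0.81=0.19; AND[a·b] → w = 0.0209
Weighted average = (0.6100·45.0 + 0.4941·48.0 + 0.6000·41.8 + 0.0209·59.0) / (0.6100 + 0.4941 + 0.6000 + 0.0209)
  = 77.4799 / 1.7250 = 44.916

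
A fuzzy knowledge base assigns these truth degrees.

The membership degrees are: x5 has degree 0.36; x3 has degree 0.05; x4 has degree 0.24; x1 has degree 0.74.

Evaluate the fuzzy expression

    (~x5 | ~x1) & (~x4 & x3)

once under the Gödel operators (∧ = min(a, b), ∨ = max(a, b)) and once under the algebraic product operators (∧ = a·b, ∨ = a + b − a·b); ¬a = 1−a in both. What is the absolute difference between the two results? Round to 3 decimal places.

Under Gödel:
  ~x5 = 1 − 0.36 = 0.64
  ~x1 = 1 − 0.74 = 0.26
  ~x5 | ~x1 = max(a, b) on (0.64, 0.26) = 0.64
  ~x4 = 1 − 0.24 = 0.76
  ~x4 & x3 = min(a, b) on (0.76, 0.05) = 0.05
  (~x5 | ~x1) & (~x4 & x3) = min(a, b) on (0.64, 0.05) = 0.05
  → value = 0.0500
Under algebraic product:
  ~x5 = 1 − 0.3600 = 0.6400
  ~x1 = 1 − 0.7400 = 0.2600
  ~x5 | ~x1 = a + b − a·b on (0.6400, 0.2600) = 0.7336
  ~x4 = 1 − 0.2400 = 0.7600
  ~x4 & x3 = a·b on (0.7600, 0.0500) = 0.0380
  (~x5 | ~x1) & (~x4 & x3) = a·b on (0.7336, 0.0380) = 0.0279
  → value = 0.0279
|0.0500 − 0.0279| = 0.022

0.022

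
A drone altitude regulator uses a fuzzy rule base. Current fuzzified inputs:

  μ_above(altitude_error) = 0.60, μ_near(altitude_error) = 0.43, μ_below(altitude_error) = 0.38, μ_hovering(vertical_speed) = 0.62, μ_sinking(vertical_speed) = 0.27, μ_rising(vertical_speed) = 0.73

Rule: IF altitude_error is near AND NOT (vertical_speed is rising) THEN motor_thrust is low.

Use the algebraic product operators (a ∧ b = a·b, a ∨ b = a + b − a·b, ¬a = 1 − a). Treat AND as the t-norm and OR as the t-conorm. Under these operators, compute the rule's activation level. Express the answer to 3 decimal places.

0.116

firing strength: near=0.43, ¬rising=1−0.73=0.27; AND[a·b] → w = 0.1161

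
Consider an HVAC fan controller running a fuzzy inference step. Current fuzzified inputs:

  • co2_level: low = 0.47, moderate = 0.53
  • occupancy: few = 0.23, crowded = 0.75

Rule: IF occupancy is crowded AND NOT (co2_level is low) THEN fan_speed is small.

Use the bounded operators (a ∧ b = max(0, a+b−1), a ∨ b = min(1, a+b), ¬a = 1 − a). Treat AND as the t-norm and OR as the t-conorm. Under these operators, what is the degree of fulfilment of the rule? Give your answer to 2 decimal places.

0.28

firing strength: crowded=0.75, ¬low=1−0.47=0.53; AND[max(0, a+b−1)] → w = 0.28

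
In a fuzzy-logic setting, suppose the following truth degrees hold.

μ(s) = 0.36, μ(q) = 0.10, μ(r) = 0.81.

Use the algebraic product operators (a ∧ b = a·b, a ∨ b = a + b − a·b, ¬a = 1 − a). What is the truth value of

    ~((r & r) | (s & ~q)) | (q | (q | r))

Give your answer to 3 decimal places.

0.882

r & r = a·b on (0.8100, 0.8100) = 0.6561
~q = 1 − 0.1000 = 0.9000
s & ~q = a·b on (0.3600, 0.9000) = 0.3240
(r & r) | (s & ~q) = a + b − a·b on (0.6561, 0.3240) = 0.7675
~((r & r) | (s & ~q)) = 1 − 0.7675 = 0.2325
q | r = a + b − a·b on (0.1000, 0.8100) = 0.8290
q | (q | r) = a + b − a·b on (0.1000, 0.8290) = 0.8461
~((r & r) | (s & ~q)) | (q | (q | r)) = a + b − a·b on (0.2325, 0.8461) = 0.8819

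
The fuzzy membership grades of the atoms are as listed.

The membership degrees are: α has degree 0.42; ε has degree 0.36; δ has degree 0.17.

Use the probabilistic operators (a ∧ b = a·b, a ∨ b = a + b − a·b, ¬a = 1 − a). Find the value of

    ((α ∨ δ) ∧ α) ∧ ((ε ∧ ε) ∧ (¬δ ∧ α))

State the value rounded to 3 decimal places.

α ∨ δ = a + b − a·b on (0.4200, 0.1700) = 0.5186
(α ∨ δ) ∧ α = a·b on (0.5186, 0.4200) = 0.2178
ε ∧ ε = a·b on (0.3600, 0.3600) = 0.1296
¬δ = 1 − 0.1700 = 0.8300
¬δ ∧ α = a·b on (0.8300, 0.4200) = 0.3486
(ε ∧ ε) ∧ (¬δ ∧ α) = a·b on (0.1296, 0.3486) = 0.0452
((α ∨ δ) ∧ α) ∧ ((ε ∧ ε) ∧ (¬δ ∧ α)) = a·b on (0.2178, 0.0452) = 0.0098

0.010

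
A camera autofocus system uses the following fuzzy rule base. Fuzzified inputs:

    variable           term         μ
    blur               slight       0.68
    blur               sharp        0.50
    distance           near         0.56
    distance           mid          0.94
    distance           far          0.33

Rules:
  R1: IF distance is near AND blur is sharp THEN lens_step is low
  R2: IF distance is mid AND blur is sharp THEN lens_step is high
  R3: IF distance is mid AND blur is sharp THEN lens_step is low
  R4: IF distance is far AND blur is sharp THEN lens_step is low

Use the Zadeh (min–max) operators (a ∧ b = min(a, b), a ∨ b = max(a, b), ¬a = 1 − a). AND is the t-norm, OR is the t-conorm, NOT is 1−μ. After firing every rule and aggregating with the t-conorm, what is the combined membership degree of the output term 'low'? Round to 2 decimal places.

0.50

R1: near=0.56, sharp=0.50; AND[min(a, b)] → w = 0.50
R2: mid=0.94, sharp=0.50; AND[min(a, b)] → w = 0.50
R3: mid=0.94, sharp=0.50; AND[min(a, b)] → w = 0.50
R4: far=0.33, sharp=0.50; AND[min(a, b)] → w = 0.33
Rules with consequent 'low': {R1, R3, R4} → strengths 0.50, 0.50, 0.33
Aggregate via t-conorm [max(a, b)]: 0.50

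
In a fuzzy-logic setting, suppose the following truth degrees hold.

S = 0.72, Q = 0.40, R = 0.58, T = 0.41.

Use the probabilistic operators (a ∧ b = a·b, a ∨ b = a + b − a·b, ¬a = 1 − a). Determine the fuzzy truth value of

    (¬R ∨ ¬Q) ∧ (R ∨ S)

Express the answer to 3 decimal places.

0.678

¬R = 1 − 0.5800 = 0.4200
¬Q = 1 − 0.4000 = 0.6000
¬R ∨ ¬Q = a + b − a·b on (0.4200, 0.6000) = 0.7680
R ∨ S = a + b − a·b on (0.5800, 0.7200) = 0.8824
(¬R ∨ ¬Q) ∧ (R ∨ S) = a·b on (0.7680, 0.8824) = 0.6777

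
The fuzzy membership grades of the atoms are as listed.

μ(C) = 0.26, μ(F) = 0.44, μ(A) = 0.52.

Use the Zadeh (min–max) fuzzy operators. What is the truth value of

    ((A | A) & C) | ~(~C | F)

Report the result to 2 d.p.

0.26

A | A = max(a, b) on (0.52, 0.52) = 0.52
(A | A) & C = min(a, b) on (0.52, 0.26) = 0.26
~C = 1 − 0.26 = 0.74
~C | F = max(a, b) on (0.74, 0.44) = 0.74
~(~C | F) = 1 − 0.74 = 0.26
((A | A) & C) | ~(~C | F) = max(a, b) on (0.26, 0.26) = 0.26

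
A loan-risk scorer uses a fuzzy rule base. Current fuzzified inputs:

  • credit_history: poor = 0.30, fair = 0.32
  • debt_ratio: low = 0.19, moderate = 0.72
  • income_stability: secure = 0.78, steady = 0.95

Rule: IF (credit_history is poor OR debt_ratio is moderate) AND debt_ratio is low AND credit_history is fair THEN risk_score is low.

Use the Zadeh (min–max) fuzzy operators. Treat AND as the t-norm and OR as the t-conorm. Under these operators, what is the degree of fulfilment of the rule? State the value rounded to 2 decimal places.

firing strength: (poor=0.30 OR moderate=0.72) = 0.72; AND[min(a, b)] with low=0.19, fair=0.32 → w = 0.19

0.19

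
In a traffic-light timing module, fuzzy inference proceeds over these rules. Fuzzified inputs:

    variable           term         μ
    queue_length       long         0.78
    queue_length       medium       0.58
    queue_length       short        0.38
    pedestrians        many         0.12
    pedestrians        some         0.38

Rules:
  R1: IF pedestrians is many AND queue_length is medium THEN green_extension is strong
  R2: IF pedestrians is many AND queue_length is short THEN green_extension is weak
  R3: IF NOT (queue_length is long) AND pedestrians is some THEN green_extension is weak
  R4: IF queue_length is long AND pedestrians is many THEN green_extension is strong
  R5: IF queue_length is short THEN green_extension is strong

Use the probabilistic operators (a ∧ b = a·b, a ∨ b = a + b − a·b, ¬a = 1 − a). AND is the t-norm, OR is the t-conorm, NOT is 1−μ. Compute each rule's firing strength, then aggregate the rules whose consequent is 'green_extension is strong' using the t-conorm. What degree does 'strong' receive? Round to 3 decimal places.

R1: many=0.12, medium=0.58; AND[a·b] → w = 0.0696
R2: many=0.12, short=0.38; AND[a·b] → w = 0.0456
R3: ¬long=1−0.78=0.22, some=0.38; AND[a·b] → w = 0.0836
R4: long=0.78, many=0.12; AND[a·b] → w = 0.0936
R5: short=0.38 → w = 0.3800
Rules with consequent 'strong': {R1, R4, R5} → strengths 0.0696, 0.0936, 0.3800
Aggregate via t-conorm [a + b − a·b]: 0.4771

0.477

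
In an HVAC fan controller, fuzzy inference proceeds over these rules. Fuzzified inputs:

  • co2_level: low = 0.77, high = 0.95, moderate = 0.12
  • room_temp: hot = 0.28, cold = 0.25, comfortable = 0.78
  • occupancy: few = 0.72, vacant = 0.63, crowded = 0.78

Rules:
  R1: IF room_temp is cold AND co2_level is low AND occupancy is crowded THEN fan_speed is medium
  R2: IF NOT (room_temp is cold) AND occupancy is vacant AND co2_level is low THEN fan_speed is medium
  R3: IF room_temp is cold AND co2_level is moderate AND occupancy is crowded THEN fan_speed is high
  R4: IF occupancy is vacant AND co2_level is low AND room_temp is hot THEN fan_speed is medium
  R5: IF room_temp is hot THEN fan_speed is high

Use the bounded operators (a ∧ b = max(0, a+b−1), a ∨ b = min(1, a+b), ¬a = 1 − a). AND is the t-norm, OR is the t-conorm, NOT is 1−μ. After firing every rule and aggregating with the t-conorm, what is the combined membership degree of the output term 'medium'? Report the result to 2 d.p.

R1: cold=0.25, low=0.77, crowded=0.78; AND[max(0, a+b−1)] → w = 0.00
R2: ¬cold=1−0.25=0.75, vacant=0.63, low=0.77; AND[max(0, a+b−1)] → w = 0.15
R3: cold=0.25, moderate=0.12, crowded=0.78; AND[max(0, a+b−1)] → w = 0.00
R4: vacant=0.63, low=0.77, hot=0.28; AND[max(0, a+b−1)] → w = 0.00
R5: hot=0.28 → w = 0.28
Rules with consequent 'medium': {R1, R2, R4} → strengths 0.00, 0.15, 0.00
Aggregate via t-conorm [min(1, a+b)]: 0.15

0.15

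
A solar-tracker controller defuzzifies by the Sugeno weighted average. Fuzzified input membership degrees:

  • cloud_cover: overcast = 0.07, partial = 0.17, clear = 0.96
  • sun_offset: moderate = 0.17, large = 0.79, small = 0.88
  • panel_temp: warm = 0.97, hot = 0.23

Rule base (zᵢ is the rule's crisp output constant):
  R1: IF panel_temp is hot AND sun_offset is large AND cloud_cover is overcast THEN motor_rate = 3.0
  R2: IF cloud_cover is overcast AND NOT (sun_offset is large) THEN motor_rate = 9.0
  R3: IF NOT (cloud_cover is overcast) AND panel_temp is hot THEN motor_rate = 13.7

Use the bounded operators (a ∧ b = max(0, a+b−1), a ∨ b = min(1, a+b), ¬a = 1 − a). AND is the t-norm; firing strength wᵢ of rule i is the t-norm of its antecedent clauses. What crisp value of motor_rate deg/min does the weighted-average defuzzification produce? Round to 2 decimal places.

R1 (z=3.0): hot=0.23, large=0.79, overcast=0.07; AND[max(0, a+b−1)] → w = 0.00
R2 (z=9.0): overcast=0.07, ¬large=1−0.79=0.21; AND[max(0, a+b−1)] → w = 0.00
R3 (z=13.7): ¬overcast=1−0.07=0.93, hot=0.23; AND[max(0, a+b−1)] → w = 0.16
Weighted average = (0.00·3.0 + 0.00·9.0 + 0.16·13.7) / (0.00 + 0.00 + 0.16)
  = 2.1920 / 0.1600 = 13.70

13.70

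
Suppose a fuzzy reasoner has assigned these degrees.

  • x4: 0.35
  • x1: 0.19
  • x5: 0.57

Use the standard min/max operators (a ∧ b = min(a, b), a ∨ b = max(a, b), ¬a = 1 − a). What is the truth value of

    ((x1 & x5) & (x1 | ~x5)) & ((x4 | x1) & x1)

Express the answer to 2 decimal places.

x1 & x5 = min(a, b) on (0.19, 0.57) = 0.19
~x5 = 1 − 0.57 = 0.43
x1 | ~x5 = max(a, b) on (0.19, 0.43) = 0.43
(x1 & x5) & (x1 | ~x5) = min(a, b) on (0.19, 0.43) = 0.19
x4 | x1 = max(a, b) on (0.35, 0.19) = 0.35
(x4 | x1) & x1 = min(a, b) on (0.35, 0.19) = 0.19
((x1 & x5) & (x1 | ~x5)) & ((x4 | x1) & x1) = min(a, b) on (0.19, 0.19) = 0.19

0.19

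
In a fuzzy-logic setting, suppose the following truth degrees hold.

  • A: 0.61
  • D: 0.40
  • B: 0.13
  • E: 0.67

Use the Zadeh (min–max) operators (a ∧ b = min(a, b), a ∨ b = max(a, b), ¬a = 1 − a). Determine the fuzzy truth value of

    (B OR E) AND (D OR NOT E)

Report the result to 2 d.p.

0.40

B OR E = max(a, b) on (0.13, 0.67) = 0.67
NOT E = 1 − 0.67 = 0.33
D OR NOT E = max(a, b) on (0.40, 0.33) = 0.40
(B OR E) AND (D OR NOT E) = min(a, b) on (0.67, 0.40) = 0.40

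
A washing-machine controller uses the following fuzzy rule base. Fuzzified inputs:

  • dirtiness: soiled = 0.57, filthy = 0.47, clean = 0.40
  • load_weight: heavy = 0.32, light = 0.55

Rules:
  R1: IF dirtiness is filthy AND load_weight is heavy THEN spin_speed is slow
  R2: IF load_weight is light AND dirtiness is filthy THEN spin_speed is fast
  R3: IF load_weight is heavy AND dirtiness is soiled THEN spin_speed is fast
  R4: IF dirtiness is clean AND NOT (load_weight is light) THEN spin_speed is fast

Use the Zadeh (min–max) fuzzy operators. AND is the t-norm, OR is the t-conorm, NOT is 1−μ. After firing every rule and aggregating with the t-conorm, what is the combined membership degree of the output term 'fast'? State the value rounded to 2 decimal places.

R1: filthy=0.47, heavy=0.32; AND[min(a, b)] → w = 0.32
R2: light=0.55, filthy=0.47; AND[min(a, b)] → w = 0.47
R3: heavy=0.32, soiled=0.57; AND[min(a, b)] → w = 0.32
R4: clean=0.40, ¬light=1−0.55=0.45; AND[min(a, b)] → w = 0.40
Rules with consequent 'fast': {R2, R3, R4} → strengths 0.47, 0.32, 0.40
Aggregate via t-conorm [max(a, b)]: 0.47

0.47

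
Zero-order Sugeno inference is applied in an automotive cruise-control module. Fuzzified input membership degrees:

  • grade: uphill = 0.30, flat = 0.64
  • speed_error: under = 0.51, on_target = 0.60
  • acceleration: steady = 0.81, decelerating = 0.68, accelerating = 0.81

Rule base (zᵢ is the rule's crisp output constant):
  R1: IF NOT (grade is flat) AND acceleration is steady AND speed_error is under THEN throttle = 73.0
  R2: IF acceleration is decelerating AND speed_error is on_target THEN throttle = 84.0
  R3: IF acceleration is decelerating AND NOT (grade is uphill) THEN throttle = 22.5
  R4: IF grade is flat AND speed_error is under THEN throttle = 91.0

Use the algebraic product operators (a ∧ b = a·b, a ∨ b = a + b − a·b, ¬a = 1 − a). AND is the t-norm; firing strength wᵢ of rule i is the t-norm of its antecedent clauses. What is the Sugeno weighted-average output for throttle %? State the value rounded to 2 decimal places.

62.94

R1 (z=73.0): ¬flat=1−0.64=0.36, steady=0.81, under=0.51; AND[a·b] → w = 0.1487
R2 (z=84.0): decelerating=0.68, on_target=0.60; AND[a·b] → w = 0.4080
R3 (z=22.5): decelerating=0.68, ¬uphill=1−0.30=0.70; AND[a·b] → w = 0.4760
R4 (z=91.0): flat=0.64, under=0.51; AND[a·b] → w = 0.3264
Weighted average = (0.1487·73.0 + 0.4080·84.0 + 0.4760·22.5 + 0.3264·91.0) / (0.1487 + 0.4080 + 0.4760 + 0.3264)
  = 85.5407 / 1.3591 = 62.94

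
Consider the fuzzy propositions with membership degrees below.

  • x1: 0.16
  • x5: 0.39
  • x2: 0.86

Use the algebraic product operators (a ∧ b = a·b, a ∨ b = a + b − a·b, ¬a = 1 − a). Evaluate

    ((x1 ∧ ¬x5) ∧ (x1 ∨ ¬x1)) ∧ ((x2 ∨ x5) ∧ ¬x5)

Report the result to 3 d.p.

0.047

¬x5 = 1 − 0.3900 = 0.6100
x1 ∧ ¬x5 = a·b on (0.1600, 0.6100) = 0.0976
¬x1 = 1 − 0.1600 = 0.8400
x1 ∨ ¬x1 = a + b − a·b on (0.1600, 0.8400) = 0.8656
(x1 ∧ ¬x5) ∧ (x1 ∨ ¬x1) = a·b on (0.0976, 0.8656) = 0.0845
x2 ∨ x5 = a + b − a·b on (0.8600, 0.3900) = 0.9146
¬x5 = 1 − 0.3900 = 0.6100
(x2 ∨ x5) ∧ ¬x5 = a·b on (0.9146, 0.6100) = 0.5579
((x1 ∧ ¬x5) ∧ (x1 ∨ ¬x1)) ∧ ((x2 ∨ x5) ∧ ¬x5) = a·b on (0.0845, 0.5579) = 0.0471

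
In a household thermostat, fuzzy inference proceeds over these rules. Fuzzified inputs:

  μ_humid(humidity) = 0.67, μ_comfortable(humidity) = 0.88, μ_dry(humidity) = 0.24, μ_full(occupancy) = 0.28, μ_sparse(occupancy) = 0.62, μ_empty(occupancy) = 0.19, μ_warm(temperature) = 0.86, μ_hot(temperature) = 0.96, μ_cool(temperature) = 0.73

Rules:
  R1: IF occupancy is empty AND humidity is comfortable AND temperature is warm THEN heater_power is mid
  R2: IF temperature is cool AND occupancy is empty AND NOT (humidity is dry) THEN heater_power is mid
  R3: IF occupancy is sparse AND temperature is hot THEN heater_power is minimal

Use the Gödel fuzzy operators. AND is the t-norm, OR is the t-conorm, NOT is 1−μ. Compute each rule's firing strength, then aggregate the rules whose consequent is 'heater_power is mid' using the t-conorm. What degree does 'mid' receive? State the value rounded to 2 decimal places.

R1: empty=0.19, comfortable=0.88, warm=0.86; AND[min(a, b)] → w = 0.19
R2: cool=0.73, empty=0.19, ¬dry=1−0.24=0.76; AND[min(a, b)] → w = 0.19
R3: sparse=0.62, hot=0.96; AND[min(a, b)] → w = 0.62
Rules with consequent 'mid': {R1, R2} → strengths 0.19, 0.19
Aggregate via t-conorm [max(a, b)]: 0.19

0.19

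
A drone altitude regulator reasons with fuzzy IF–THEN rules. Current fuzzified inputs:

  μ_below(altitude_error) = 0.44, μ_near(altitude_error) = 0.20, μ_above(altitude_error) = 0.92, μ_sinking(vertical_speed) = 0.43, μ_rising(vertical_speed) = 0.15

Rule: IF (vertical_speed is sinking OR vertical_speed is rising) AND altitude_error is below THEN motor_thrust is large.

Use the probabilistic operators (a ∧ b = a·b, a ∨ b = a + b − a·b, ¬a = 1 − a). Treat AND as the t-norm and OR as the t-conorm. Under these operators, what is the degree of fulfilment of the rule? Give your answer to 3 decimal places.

0.227

firing strength: (sinking=0.43 OR rising=0.15) = 0.5155; AND[a·b] with below=0.44 → w = 0.2268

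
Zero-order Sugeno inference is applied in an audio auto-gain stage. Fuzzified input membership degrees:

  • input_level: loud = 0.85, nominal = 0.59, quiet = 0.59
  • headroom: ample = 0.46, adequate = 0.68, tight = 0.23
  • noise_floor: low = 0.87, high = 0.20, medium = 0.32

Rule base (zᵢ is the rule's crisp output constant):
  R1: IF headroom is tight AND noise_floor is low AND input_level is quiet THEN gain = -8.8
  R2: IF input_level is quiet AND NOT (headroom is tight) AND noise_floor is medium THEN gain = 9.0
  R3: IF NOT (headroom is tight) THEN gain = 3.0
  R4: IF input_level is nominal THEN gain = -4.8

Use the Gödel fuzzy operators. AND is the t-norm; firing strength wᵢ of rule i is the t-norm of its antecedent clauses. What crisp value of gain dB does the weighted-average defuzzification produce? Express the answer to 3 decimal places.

R1 (z=-8.8): tight=0.23, low=0.87, quiet=0.59; AND[min(a, b)] → w = 0.23
R2 (z=9.0): quiet=0.59, ¬tight=1−0.23=0.77, medium=0.32; AND[min(a, b)] → w = 0.32
R3 (z=3.0): ¬tight=1−0.23=0.77 → w = 0.77
R4 (z=-4.8): nominal=0.59 → w = 0.59
Weighted average = (0.23·-8.8 + 0.32·9.0 + 0.77·3.0 + 0.59·-4.8) / (0.23 + 0.32 + 0.77 + 0.59)
  = 0.3340 / 1.9100 = 0.175

0.175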